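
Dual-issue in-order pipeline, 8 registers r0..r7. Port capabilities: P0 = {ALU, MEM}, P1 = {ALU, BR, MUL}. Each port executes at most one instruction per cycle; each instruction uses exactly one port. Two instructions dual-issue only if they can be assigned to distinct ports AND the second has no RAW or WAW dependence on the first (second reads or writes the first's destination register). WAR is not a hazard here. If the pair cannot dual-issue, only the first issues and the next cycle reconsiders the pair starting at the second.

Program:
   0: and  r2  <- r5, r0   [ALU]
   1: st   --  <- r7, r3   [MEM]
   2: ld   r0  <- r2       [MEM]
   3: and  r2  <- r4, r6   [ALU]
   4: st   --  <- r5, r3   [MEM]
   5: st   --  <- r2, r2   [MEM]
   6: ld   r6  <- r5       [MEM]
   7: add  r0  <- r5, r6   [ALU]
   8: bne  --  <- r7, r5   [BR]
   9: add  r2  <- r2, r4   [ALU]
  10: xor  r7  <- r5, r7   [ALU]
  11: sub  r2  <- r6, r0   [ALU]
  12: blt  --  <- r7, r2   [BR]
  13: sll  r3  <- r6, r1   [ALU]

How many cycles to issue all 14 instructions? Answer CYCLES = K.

CYCLES = 9

[0] i0+i1  and.ALU st.MEM  -- pair
[1] i2+i3  ld.MEM and.ALU  -- pair
[2] i4  st.MEM  -- no-port MEM/MEM
[3] i5  st.MEM  -- no-port MEM/MEM
[4] i6  ld.MEM  -- RAW r6
[5] i7+i8  add.ALU bne.BR  -- pair
[6] i9+i10  add.ALU xor.ALU  -- pair
[7] i11  sub.ALU  -- RAW r2
[8] i12+i13  blt.BR sll.ALU  -- pair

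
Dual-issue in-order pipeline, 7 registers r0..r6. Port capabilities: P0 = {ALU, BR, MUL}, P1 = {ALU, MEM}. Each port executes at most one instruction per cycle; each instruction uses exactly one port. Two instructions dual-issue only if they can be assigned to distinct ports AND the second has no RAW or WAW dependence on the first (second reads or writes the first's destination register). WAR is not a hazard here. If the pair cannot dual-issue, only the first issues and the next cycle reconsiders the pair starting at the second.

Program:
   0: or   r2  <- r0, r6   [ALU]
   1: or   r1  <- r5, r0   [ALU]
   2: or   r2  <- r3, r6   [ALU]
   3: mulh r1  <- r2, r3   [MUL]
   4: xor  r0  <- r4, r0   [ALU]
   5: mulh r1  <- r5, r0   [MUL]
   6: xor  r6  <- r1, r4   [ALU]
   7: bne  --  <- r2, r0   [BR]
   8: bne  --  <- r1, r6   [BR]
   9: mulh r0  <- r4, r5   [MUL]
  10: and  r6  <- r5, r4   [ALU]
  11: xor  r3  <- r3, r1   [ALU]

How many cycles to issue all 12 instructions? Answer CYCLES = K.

  cy0 -> i0+i1 (or.ALU+or.ALU) 2-wide
  cy1 -> i2 (or.ALU) RAW r2
  cy2 -> i3+i4 (mulh.MUL+xor.ALU) 2-wide
  cy3 -> i5 (mulh.MUL) RAW r1
  cy4 -> i6+i7 (xor.ALU+bne.BR) 2-wide
  cy5 -> i8 (bne.BR) no-port BR/MUL
  cy6 -> i9+i10 (mulh.MUL+and.ALU) 2-wide
  cy7 -> i11 (xor.ALU) tail

CYCLES = 8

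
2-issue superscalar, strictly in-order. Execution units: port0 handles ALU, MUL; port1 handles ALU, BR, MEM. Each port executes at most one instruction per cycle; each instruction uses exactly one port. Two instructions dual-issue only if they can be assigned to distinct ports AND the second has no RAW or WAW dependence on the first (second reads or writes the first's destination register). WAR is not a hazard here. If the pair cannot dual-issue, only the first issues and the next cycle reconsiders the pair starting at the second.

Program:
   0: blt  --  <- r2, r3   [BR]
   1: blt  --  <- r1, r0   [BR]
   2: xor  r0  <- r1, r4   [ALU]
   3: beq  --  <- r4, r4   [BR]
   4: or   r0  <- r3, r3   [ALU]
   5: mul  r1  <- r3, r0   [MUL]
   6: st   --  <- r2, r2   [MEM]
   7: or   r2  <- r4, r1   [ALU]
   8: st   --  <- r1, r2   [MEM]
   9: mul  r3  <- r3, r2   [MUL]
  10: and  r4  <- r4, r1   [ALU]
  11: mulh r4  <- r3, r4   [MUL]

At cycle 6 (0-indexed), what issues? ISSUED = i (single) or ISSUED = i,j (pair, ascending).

[0] i0  blt.BR  -- no-port BR/BR
[1] i1/i2  blt.BR;xor.ALU  -- dual
[2] i3/i4  beq.BR;or.ALU  -- dual
[3] i5/i6  mul.MUL;st.MEM  -- dual
[4] i7  or.ALU  -- RAW r2
[5] i8/i9  st.MEM;mul.MUL  -- dual
[6] i10  and.ALU  -- RAW+WAW r4
[7] i11  mulh.MUL  -- tail

ISSUED = 10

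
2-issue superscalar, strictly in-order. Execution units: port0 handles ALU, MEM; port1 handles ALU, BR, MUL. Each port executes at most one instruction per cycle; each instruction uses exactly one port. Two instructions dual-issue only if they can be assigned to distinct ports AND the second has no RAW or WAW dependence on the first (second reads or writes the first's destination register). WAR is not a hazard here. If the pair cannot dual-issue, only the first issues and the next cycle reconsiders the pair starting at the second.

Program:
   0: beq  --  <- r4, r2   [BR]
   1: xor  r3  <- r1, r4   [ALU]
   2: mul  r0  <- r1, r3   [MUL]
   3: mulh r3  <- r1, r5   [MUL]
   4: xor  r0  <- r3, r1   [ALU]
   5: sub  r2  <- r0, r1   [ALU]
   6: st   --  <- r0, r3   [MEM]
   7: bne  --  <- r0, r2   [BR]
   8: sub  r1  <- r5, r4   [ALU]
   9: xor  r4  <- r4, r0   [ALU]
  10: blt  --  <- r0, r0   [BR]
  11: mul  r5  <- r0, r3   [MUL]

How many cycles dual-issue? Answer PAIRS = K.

0. beq.BR/xor.ALU @i0+i1  | 2-wide
1. mul.MUL @i2  | no-port MUL/MUL
2. mulh.MUL @i3  | RAW r3
3. xor.ALU @i4  | RAW r0
4. sub.ALU/st.MEM @i5+i6  | 2-wide
5. bne.BR/sub.ALU @i7+i8  | 2-wide
6. xor.ALU/blt.BR @i9+i10  | 2-wide
7. mul.MUL @i11  | tail

PAIRS = 4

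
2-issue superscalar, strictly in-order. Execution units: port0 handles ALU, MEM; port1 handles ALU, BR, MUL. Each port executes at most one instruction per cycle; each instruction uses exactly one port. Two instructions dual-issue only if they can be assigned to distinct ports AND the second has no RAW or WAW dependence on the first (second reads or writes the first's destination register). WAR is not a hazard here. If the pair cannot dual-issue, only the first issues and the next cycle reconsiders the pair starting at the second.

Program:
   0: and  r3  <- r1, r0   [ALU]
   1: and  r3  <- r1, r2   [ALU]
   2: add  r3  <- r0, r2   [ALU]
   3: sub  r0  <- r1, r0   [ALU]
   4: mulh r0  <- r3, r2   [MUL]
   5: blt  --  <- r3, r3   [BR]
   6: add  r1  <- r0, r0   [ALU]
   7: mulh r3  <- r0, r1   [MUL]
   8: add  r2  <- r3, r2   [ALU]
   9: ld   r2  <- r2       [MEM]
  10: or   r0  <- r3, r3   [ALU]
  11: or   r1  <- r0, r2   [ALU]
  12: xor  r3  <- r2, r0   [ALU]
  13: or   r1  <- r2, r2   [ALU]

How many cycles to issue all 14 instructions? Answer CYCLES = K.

0. and @i0  | WAW r3
1. and @i1  | WAW r3
2. add sub @i2/i3  | 2-wide
3. mulh @i4  | no-port MUL/BR
4. blt add @i5/i6  | 2-wide
5. mulh @i7  | RAW r3
6. add @i8  | RAW+WAW r2
7. ld or @i9/i10  | 2-wide
8. or xor @i11/i12  | 2-wide
9. or @i13  | tail

CYCLES = 10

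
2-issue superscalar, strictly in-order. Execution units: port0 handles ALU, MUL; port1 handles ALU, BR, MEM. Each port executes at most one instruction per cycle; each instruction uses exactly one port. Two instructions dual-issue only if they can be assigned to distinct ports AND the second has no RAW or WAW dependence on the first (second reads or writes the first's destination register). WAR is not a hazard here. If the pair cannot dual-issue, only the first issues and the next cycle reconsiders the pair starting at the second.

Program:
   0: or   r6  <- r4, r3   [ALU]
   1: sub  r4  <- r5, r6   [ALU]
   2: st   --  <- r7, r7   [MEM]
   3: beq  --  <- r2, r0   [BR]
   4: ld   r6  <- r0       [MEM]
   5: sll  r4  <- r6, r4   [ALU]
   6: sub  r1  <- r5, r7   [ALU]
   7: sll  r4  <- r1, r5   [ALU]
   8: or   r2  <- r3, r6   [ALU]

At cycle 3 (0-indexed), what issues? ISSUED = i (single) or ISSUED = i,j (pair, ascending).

ISSUED = 4

t=0 i0:or.ALU ; RAW r6
t=1 i1/i2:sub.ALU/st.MEM ; dual
t=2 i3:beq.BR ; no-port BR/MEM
t=3 i4:ld.MEM ; RAW r6
t=4 i5/i6:sll.ALU/sub.ALU ; dual
t=5 i7/i8:sll.ALU/or.ALU ; dual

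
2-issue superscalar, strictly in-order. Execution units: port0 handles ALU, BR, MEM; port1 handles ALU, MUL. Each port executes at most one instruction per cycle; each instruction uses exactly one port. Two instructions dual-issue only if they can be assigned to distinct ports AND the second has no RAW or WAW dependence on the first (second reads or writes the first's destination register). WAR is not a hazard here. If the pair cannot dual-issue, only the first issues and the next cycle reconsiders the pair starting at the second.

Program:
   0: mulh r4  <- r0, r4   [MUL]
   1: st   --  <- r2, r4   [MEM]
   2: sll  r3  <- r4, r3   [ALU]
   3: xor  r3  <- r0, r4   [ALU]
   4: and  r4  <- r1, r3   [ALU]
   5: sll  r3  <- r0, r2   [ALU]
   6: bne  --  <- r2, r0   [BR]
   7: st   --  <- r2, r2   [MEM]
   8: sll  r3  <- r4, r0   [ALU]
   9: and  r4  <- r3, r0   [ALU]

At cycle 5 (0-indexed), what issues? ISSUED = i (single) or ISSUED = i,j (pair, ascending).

#0 head=0: mulh.MUL i0 RAW r4
#1 head=1: st.MEM;sll.ALU i1+i2 dual
#2 head=3: xor.ALU i3 RAW r3
#3 head=4: and.ALU;sll.ALU i4+i5 dual
#4 head=6: bne.BR i6 no-port BR/MEM
#5 head=7: st.MEM;sll.ALU i7+i8 dual
#6 head=9: and.ALU i9 tail

ISSUED = 7,8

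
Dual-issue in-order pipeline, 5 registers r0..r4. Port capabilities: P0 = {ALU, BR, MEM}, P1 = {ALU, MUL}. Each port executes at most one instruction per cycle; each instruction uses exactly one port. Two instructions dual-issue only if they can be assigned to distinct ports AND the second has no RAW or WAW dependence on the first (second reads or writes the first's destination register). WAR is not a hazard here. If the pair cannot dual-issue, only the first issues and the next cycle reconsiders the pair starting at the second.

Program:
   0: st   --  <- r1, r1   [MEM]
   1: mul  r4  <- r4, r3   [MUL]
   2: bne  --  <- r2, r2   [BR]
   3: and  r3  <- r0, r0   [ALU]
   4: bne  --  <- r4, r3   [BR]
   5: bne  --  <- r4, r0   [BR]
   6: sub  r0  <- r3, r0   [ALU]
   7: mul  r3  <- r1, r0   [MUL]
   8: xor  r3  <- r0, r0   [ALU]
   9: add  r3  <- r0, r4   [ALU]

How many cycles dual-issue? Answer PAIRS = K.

PAIRS = 3

  cy0 -> i0&i1 (st;mul) 2-wide
  cy1 -> i2&i3 (bne;and) 2-wide
  cy2 -> i4 (bne) no-port BR/BR
  cy3 -> i5&i6 (bne;sub) 2-wide
  cy4 -> i7 (mul) WAW r3
  cy5 -> i8 (xor) WAW r3
  cy6 -> i9 (add) tail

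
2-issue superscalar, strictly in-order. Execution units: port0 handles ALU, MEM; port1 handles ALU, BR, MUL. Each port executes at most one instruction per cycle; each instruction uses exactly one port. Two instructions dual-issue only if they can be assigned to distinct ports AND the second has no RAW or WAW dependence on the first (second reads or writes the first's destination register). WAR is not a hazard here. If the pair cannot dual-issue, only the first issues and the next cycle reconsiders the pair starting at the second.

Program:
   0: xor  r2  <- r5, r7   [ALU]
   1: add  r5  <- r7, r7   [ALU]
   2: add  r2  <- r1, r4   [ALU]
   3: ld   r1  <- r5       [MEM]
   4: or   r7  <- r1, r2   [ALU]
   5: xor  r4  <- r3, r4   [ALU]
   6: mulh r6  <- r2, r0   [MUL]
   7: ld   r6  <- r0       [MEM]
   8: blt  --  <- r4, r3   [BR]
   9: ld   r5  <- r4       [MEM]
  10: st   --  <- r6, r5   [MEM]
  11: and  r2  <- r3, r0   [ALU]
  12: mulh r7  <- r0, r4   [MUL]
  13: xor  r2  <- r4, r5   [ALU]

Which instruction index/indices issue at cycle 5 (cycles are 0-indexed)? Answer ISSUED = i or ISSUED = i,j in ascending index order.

ISSUED = 9

#0 head=0: xor.ALU add.ALU i0+i1 dual
#1 head=2: add.ALU ld.MEM i2+i3 dual
#2 head=4: or.ALU xor.ALU i4+i5 dual
#3 head=6: mulh.MUL i6 WAW r6
#4 head=7: ld.MEM blt.BR i7+i8 dual
#5 head=9: ld.MEM i9 no-port MEM/MEM
#6 head=10: st.MEM and.ALU i10+i11 dual
#7 head=12: mulh.MUL xor.ALU i12+i13 dual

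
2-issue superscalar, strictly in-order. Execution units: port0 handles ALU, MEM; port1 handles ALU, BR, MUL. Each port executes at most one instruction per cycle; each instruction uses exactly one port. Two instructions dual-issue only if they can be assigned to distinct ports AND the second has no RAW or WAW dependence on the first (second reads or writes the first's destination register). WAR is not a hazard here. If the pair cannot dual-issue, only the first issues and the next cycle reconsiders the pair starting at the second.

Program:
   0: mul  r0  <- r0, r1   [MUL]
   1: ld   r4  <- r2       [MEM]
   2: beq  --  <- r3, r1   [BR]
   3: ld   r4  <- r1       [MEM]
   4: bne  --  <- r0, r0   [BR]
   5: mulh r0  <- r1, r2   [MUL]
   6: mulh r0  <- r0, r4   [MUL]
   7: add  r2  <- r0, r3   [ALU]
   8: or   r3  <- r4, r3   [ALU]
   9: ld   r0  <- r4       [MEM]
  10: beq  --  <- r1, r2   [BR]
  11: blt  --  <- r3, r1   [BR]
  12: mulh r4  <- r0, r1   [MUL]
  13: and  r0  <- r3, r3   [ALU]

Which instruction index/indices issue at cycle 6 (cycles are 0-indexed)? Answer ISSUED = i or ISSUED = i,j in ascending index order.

ISSUED = 9,10

t=0 i0+i1:mul.MUL;ld.MEM ; pair
t=1 i2+i3:beq.BR;ld.MEM ; pair
t=2 i4:bne.BR ; no-port BR/MUL
t=3 i5:mulh.MUL ; no-port MUL/MUL
t=4 i6:mulh.MUL ; RAW r0
t=5 i7+i8:add.ALU;or.ALU ; pair
t=6 i9+i10:ld.MEM;beq.BR ; pair
t=7 i11:blt.BR ; no-port BR/MUL
t=8 i12+i13:mulh.MUL;and.ALU ; pair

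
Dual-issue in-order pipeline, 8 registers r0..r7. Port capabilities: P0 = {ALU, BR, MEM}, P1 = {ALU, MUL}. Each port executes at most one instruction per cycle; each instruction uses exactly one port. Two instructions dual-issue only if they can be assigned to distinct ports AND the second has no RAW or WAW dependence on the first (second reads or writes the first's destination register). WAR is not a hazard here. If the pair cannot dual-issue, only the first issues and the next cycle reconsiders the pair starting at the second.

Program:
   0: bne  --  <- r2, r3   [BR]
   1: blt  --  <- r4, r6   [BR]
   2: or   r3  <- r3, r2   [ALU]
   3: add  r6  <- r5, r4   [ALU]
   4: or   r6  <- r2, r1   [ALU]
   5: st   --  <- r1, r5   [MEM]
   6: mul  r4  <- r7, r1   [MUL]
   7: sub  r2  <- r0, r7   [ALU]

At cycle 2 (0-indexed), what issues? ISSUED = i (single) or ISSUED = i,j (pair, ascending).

  cy0 -> i0 (bne.BR) no-port BR/BR
  cy1 -> i1/i2 (blt.BR+or.ALU) pair
  cy2 -> i3 (add.ALU) WAW r6
  cy3 -> i4/i5 (or.ALU+st.MEM) pair
  cy4 -> i6/i7 (mul.MUL+sub.ALU) pair

ISSUED = 3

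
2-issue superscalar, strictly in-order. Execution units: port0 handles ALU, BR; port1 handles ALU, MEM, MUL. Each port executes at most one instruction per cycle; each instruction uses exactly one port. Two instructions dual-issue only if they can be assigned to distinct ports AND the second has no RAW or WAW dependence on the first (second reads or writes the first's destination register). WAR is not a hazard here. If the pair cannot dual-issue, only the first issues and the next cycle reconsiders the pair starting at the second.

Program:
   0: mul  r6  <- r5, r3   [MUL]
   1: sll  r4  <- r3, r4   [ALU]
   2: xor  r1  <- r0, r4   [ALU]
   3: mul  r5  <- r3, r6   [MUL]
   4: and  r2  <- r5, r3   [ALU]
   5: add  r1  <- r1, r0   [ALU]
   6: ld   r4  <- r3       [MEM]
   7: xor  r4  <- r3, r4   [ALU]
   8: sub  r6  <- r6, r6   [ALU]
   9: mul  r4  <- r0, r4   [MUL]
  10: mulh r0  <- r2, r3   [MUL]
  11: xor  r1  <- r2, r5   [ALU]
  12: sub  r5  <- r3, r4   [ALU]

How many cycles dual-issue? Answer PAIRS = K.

#0 head=0: mul.MUL sll.ALU i0&i1 dual
#1 head=2: xor.ALU mul.MUL i2&i3 dual
#2 head=4: and.ALU add.ALU i4&i5 dual
#3 head=6: ld.MEM i6 RAW+WAW r4
#4 head=7: xor.ALU sub.ALU i7&i8 dual
#5 head=9: mul.MUL i9 no-port MUL/MUL
#6 head=10: mulh.MUL xor.ALU i10&i11 dual
#7 head=12: sub.ALU i12 tail

PAIRS = 5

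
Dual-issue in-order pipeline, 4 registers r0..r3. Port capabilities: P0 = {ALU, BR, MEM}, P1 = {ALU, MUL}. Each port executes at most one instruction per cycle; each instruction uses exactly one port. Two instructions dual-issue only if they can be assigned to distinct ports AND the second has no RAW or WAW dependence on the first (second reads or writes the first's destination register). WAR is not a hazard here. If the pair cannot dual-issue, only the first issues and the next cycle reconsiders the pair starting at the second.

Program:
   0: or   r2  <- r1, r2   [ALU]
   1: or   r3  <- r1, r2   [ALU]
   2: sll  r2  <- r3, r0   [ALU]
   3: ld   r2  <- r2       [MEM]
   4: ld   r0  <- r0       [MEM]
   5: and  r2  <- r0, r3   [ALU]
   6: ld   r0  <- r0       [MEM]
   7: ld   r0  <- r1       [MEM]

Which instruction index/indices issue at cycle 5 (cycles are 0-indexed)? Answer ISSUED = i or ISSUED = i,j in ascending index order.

[0] i0  or  -- RAW r2
[1] i1  or  -- RAW r3
[2] i2  sll  -- RAW+WAW r2
[3] i3  ld  -- no-port MEM/MEM
[4] i4  ld  -- RAW r0
[5] i5,i6  and;ld  -- pair
[6] i7  ld  -- tail

ISSUED = 5,6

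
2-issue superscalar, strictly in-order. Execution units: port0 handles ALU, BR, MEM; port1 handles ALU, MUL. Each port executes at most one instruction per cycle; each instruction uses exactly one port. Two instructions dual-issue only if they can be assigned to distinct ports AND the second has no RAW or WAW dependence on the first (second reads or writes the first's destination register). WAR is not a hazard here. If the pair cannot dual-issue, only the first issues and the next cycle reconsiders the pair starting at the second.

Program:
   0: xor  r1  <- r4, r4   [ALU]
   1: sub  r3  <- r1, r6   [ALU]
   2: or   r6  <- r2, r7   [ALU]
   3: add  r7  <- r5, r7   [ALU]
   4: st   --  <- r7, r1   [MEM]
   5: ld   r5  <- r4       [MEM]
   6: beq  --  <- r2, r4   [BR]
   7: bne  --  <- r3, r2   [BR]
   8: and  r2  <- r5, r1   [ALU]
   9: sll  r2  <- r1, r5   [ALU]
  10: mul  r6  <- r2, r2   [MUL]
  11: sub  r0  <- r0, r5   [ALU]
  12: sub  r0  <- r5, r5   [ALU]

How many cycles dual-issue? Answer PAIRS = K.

PAIRS = 3

[0] i0  xor.ALU  -- RAW r1
[1] i1/i2  sub.ALU/or.ALU  -- 2-wide
[2] i3  add.ALU  -- RAW r7
[3] i4  st.MEM  -- no-port MEM/MEM
[4] i5  ld.MEM  -- no-port MEM/BR
[5] i6  beq.BR  -- no-port BR/BR
[6] i7/i8  bne.BR/and.ALU  -- 2-wide
[7] i9  sll.ALU  -- RAW r2
[8] i10/i11  mul.MUL/sub.ALU  -- 2-wide
[9] i12  sub.ALU  -- tail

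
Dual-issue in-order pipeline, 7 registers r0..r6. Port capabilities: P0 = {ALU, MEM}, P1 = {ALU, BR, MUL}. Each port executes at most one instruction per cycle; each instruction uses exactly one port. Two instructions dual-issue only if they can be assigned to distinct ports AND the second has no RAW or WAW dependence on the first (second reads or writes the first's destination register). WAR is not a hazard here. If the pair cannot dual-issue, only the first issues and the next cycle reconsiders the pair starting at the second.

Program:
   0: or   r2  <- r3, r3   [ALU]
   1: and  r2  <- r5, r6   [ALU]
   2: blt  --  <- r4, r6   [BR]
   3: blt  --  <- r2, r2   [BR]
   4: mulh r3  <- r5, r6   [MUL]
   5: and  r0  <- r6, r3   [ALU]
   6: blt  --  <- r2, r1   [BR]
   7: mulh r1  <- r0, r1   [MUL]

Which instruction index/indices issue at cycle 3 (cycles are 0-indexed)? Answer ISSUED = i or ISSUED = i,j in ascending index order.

c0: i0 or.ALU  WAW r2
c1: i1+i2 and.ALU+blt.BR  pair
c2: i3 blt.BR  no-port BR/MUL
c3: i4 mulh.MUL  RAW r3
c4: i5+i6 and.ALU+blt.BR  pair
c5: i7 mulh.MUL  tail

ISSUED = 4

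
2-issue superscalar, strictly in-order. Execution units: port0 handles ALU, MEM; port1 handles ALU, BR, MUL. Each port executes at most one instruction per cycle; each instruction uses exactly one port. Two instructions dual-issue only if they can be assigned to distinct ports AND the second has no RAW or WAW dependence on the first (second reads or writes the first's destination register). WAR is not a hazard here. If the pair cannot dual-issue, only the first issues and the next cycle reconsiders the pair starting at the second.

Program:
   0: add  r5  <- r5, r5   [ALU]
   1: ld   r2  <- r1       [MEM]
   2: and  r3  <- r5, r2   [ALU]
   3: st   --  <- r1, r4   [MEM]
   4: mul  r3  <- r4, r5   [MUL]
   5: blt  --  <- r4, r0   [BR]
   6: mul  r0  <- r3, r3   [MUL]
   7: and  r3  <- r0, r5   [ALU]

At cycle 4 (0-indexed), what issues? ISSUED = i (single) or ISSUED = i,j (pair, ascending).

ISSUED = 6

0. add/ld @i0,i1  | 2-wide
1. and/st @i2,i3  | 2-wide
2. mul @i4  | no-port MUL/BR
3. blt @i5  | no-port BR/MUL
4. mul @i6  | RAW r0
5. and @i7  | tail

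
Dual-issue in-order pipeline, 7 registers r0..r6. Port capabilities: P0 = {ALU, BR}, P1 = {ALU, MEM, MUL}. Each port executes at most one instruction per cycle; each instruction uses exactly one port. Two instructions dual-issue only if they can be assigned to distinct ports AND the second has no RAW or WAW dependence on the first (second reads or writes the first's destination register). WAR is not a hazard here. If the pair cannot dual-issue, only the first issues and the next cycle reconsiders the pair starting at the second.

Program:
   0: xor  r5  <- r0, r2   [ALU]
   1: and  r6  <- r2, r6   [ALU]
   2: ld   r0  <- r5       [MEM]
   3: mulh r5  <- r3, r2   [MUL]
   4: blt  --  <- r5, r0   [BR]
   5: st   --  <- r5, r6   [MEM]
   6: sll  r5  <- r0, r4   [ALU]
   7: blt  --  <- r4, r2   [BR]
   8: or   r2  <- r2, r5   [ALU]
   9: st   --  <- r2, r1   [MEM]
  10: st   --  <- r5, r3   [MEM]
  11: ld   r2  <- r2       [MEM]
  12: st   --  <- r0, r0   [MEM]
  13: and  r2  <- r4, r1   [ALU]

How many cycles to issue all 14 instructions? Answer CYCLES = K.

CYCLES = 10

[0] i0,i1  xor.ALU;and.ALU  -- 2-wide
[1] i2  ld.MEM  -- no-port MEM/MUL
[2] i3  mulh.MUL  -- RAW r5
[3] i4,i5  blt.BR;st.MEM  -- 2-wide
[4] i6,i7  sll.ALU;blt.BR  -- 2-wide
[5] i8  or.ALU  -- RAW r2
[6] i9  st.MEM  -- no-port MEM/MEM
[7] i10  st.MEM  -- no-port MEM/MEM
[8] i11  ld.MEM  -- no-port MEM/MEM
[9] i12,i13  st.MEM;and.ALU  -- 2-wide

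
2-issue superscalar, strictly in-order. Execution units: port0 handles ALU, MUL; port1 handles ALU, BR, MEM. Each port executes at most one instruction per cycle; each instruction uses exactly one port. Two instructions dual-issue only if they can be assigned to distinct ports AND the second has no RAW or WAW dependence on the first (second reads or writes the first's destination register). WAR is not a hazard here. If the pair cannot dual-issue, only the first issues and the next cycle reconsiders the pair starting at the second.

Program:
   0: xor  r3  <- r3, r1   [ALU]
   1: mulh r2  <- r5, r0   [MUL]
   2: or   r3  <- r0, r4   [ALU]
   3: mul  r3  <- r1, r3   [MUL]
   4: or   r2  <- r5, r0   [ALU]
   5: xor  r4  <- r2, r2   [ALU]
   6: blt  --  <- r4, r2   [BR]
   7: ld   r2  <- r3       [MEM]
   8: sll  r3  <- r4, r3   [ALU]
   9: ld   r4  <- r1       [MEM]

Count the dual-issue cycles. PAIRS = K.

PAIRS = 3

  cy0 -> i0,i1 (xor;mulh) 2-wide
  cy1 -> i2 (or) RAW+WAW r3
  cy2 -> i3,i4 (mul;or) 2-wide
  cy3 -> i5 (xor) RAW r4
  cy4 -> i6 (blt) no-port BR/MEM
  cy5 -> i7,i8 (ld;sll) 2-wide
  cy6 -> i9 (ld) tail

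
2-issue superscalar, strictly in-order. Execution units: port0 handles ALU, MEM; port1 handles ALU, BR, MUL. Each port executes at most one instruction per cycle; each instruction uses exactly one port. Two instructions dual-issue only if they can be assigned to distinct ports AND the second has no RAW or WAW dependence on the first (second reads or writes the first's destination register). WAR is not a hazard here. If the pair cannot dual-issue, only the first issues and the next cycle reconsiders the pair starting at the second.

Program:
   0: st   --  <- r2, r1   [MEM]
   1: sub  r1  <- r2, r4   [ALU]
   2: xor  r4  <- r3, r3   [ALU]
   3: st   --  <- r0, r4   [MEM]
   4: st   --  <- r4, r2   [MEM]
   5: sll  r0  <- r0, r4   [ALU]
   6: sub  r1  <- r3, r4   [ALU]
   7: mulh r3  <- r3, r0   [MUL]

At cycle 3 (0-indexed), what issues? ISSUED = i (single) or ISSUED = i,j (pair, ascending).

[0] i0&i1  st.MEM;sub.ALU  -- 2-wide
[1] i2  xor.ALU  -- RAW r4
[2] i3  st.MEM  -- no-port MEM/MEM
[3] i4&i5  st.MEM;sll.ALU  -- 2-wide
[4] i6&i7  sub.ALU;mulh.MUL  -- 2-wide

ISSUED = 4,5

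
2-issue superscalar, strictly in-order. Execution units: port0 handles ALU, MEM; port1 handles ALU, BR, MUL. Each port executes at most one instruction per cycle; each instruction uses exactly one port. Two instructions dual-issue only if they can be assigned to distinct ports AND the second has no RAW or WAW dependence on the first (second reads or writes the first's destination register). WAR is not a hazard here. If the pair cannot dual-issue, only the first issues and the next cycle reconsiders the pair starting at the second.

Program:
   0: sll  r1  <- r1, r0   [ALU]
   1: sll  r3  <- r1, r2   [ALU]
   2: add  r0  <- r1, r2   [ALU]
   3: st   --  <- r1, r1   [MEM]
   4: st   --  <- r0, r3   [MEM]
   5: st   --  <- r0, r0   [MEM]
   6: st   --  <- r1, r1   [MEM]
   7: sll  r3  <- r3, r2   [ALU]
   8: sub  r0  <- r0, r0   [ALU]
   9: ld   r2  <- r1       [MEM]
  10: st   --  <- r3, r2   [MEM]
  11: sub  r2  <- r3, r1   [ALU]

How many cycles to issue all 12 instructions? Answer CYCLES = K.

CYCLES = 8

[0] i0  sll.ALU  -- RAW r1
[1] i1&i2  sll.ALU/add.ALU  -- pair
[2] i3  st.MEM  -- no-port MEM/MEM
[3] i4  st.MEM  -- no-port MEM/MEM
[4] i5  st.MEM  -- no-port MEM/MEM
[5] i6&i7  st.MEM/sll.ALU  -- pair
[6] i8&i9  sub.ALU/ld.MEM  -- pair
[7] i10&i11  st.MEM/sub.ALU  -- pair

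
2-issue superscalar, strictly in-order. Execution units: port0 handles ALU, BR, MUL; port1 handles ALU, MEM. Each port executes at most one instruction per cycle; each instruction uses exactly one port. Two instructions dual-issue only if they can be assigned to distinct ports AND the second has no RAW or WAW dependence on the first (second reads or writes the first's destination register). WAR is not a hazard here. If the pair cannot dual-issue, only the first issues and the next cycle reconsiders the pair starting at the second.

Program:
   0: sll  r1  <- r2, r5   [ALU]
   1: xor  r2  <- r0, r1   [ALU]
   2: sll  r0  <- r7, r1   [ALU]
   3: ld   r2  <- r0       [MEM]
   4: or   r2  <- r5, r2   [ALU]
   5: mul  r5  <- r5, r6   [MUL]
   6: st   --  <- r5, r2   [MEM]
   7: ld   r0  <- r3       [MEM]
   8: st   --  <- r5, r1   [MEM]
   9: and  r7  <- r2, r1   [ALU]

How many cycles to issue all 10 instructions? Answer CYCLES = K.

t=0 i0:sll ; RAW r1
t=1 i1/i2:xor/sll ; 2-wide
t=2 i3:ld ; RAW+WAW r2
t=3 i4/i5:or/mul ; 2-wide
t=4 i6:st ; no-port MEM/MEM
t=5 i7:ld ; no-port MEM/MEM
t=6 i8/i9:st/and ; 2-wide

CYCLES = 7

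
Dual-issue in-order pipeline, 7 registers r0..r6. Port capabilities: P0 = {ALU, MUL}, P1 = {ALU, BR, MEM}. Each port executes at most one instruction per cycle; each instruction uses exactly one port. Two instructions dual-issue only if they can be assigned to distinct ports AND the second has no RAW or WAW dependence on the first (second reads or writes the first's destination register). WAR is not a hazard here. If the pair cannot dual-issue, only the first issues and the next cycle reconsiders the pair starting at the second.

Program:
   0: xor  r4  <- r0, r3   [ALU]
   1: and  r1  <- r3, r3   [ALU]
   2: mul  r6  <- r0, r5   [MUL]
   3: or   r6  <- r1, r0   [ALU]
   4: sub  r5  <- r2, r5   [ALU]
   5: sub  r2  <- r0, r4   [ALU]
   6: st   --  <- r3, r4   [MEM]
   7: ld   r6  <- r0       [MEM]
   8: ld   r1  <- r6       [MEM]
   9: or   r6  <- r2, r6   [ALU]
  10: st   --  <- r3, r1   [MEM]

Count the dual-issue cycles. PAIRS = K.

PAIRS = 4

c0: i0/i1 xor+and  2-wide
c1: i2 mul  WAW r6
c2: i3/i4 or+sub  2-wide
c3: i5/i6 sub+st  2-wide
c4: i7 ld  no-port MEM/MEM
c5: i8/i9 ld+or  2-wide
c6: i10 st  tail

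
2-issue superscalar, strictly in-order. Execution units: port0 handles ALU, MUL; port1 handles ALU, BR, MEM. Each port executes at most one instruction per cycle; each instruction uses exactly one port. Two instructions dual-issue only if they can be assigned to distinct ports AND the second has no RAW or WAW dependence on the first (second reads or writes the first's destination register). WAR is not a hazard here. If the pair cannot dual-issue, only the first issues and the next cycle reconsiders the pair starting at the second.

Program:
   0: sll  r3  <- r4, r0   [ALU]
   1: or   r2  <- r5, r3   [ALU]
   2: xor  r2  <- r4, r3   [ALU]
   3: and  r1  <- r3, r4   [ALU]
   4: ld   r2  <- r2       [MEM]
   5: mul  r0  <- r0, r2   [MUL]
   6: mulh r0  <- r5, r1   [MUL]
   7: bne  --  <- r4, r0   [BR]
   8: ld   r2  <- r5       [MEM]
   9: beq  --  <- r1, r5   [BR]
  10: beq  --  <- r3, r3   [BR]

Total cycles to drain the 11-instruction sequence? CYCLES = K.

[0] i0  sll  -- RAW r3
[1] i1  or  -- WAW r2
[2] i2,i3  xor/and  -- pair
[3] i4  ld  -- RAW r2
[4] i5  mul  -- no-port MUL/MUL
[5] i6  mulh  -- RAW r0
[6] i7  bne  -- no-port BR/MEM
[7] i8  ld  -- no-port MEM/BR
[8] i9  beq  -- no-port BR/BR
[9] i10  beq  -- tail

CYCLES = 10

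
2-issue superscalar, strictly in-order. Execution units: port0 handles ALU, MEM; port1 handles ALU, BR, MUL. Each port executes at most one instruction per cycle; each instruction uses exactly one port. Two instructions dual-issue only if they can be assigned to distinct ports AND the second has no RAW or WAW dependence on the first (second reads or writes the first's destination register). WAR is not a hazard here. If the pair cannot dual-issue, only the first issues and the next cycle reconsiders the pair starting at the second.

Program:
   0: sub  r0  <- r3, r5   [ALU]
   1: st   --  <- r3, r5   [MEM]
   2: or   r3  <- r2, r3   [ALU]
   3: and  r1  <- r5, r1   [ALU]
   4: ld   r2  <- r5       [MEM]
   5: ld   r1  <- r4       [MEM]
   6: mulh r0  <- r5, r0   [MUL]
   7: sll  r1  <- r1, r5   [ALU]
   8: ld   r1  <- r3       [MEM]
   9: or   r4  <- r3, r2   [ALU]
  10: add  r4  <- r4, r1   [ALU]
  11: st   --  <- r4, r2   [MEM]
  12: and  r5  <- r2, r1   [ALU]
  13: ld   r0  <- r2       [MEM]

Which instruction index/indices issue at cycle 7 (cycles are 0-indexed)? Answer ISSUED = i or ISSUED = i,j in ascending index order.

t=0 i0+i1:sub st ; pair
t=1 i2+i3:or and ; pair
t=2 i4:ld ; no-port MEM/MEM
t=3 i5+i6:ld mulh ; pair
t=4 i7:sll ; WAW r1
t=5 i8+i9:ld or ; pair
t=6 i10:add ; RAW r4
t=7 i11+i12:st and ; pair
t=8 i13:ld ; tail

ISSUED = 11,12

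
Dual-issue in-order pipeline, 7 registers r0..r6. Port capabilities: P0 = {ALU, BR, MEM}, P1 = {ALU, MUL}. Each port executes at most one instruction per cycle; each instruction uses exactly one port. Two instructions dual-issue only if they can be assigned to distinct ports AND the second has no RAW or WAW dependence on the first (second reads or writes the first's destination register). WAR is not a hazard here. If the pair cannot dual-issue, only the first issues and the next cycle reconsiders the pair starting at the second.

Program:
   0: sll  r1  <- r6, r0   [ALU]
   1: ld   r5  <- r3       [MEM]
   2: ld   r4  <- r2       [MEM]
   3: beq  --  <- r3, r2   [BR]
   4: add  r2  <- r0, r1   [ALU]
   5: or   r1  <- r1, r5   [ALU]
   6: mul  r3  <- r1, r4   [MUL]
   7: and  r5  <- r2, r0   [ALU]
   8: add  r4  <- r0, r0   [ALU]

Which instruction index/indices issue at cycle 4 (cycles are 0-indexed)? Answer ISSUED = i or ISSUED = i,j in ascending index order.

t=0 i0+i1:sll+ld ; dual
t=1 i2:ld ; no-port MEM/BR
t=2 i3+i4:beq+add ; dual
t=3 i5:or ; RAW r1
t=4 i6+i7:mul+and ; dual
t=5 i8:add ; tail

ISSUED = 6,7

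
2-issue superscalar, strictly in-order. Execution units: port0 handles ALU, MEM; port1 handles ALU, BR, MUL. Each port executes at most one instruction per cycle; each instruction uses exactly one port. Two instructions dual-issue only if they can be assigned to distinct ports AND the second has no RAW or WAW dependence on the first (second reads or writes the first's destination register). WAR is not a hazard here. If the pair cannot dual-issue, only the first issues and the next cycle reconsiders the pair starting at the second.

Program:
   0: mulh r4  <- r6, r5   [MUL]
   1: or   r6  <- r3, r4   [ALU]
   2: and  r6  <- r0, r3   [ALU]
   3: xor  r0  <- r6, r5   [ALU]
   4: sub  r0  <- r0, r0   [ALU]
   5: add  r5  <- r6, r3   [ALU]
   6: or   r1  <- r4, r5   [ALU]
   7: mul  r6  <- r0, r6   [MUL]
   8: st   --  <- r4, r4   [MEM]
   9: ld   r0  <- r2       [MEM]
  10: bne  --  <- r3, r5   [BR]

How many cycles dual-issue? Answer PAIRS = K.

PAIRS = 3

#0 head=0: mulh i0 RAW r4
#1 head=1: or i1 WAW r6
#2 head=2: and i2 RAW r6
#3 head=3: xor i3 RAW+WAW r0
#4 head=4: sub/add i4,i5 pair
#5 head=6: or/mul i6,i7 pair
#6 head=8: st i8 no-port MEM/MEM
#7 head=9: ld/bne i9,i10 pair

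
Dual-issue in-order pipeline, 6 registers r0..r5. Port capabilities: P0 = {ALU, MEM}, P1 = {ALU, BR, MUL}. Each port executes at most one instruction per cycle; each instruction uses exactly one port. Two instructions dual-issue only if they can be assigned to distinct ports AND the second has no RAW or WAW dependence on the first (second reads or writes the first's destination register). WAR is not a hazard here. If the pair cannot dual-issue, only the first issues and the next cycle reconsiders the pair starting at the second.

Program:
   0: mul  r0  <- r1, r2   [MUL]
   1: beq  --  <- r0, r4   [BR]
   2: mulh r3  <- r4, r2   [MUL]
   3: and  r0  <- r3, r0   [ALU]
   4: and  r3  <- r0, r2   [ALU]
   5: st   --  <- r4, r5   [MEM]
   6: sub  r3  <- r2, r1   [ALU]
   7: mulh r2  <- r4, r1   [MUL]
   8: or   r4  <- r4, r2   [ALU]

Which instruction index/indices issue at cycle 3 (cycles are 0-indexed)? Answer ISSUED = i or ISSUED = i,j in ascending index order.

ISSUED = 3

[0] i0  mul  -- no-port MUL/BR
[1] i1  beq  -- no-port BR/MUL
[2] i2  mulh  -- RAW r3
[3] i3  and  -- RAW r0
[4] i4+i5  and+st  -- dual
[5] i6+i7  sub+mulh  -- dual
[6] i8  or  -- tail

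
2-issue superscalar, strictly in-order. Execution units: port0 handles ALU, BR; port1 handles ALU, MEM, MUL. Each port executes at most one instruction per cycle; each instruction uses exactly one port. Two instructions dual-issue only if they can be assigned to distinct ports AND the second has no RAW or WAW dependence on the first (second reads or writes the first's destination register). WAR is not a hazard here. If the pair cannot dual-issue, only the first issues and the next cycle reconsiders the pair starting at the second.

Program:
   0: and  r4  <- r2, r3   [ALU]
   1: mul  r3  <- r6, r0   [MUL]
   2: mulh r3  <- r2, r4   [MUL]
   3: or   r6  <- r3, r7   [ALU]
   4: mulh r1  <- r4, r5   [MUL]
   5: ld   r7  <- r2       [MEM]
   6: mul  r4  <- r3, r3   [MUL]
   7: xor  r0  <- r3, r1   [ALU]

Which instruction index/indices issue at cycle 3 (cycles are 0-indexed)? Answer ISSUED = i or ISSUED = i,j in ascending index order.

#0 head=0: and.ALU;mul.MUL i0/i1 2-wide
#1 head=2: mulh.MUL i2 RAW r3
#2 head=3: or.ALU;mulh.MUL i3/i4 2-wide
#3 head=5: ld.MEM i5 no-port MEM/MUL
#4 head=6: mul.MUL;xor.ALU i6/i7 2-wide

ISSUED = 5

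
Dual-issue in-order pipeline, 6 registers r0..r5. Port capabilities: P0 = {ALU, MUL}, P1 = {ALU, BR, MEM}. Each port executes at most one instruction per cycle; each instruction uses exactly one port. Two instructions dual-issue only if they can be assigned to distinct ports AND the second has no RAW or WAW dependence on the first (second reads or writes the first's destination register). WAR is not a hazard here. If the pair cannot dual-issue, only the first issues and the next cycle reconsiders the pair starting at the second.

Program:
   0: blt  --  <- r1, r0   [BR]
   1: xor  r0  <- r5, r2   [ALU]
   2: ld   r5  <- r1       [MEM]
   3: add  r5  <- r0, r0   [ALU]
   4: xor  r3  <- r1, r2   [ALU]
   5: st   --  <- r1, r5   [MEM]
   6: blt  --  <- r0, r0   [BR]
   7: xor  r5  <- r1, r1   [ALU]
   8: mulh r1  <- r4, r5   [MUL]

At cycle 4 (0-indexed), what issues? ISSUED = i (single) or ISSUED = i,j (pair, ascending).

0. blt.BR xor.ALU @i0+i1  | dual
1. ld.MEM @i2  | WAW r5
2. add.ALU xor.ALU @i3+i4  | dual
3. st.MEM @i5  | no-port MEM/BR
4. blt.BR xor.ALU @i6+i7  | dual
5. mulh.MUL @i8  | tail

ISSUED = 6,7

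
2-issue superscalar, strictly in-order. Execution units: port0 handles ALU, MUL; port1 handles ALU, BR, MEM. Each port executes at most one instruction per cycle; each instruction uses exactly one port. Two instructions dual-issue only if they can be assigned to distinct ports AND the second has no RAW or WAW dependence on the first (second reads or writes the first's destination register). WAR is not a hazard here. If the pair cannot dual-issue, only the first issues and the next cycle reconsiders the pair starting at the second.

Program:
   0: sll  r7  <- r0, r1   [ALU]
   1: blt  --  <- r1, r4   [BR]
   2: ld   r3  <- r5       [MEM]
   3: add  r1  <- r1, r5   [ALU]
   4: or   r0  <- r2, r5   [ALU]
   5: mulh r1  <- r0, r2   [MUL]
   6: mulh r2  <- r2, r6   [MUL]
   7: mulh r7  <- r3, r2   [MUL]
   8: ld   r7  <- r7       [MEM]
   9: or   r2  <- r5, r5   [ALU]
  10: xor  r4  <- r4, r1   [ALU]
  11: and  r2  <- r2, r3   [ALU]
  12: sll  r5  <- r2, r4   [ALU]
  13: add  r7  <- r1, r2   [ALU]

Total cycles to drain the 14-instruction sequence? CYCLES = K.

c0: i0&i1 sll/blt  2-wide
c1: i2&i3 ld/add  2-wide
c2: i4 or  RAW r0
c3: i5 mulh  no-port MUL/MUL
c4: i6 mulh  no-port MUL/MUL
c5: i7 mulh  RAW+WAW r7
c6: i8&i9 ld/or  2-wide
c7: i10&i11 xor/and  2-wide
c8: i12&i13 sll/add  2-wide

CYCLES = 9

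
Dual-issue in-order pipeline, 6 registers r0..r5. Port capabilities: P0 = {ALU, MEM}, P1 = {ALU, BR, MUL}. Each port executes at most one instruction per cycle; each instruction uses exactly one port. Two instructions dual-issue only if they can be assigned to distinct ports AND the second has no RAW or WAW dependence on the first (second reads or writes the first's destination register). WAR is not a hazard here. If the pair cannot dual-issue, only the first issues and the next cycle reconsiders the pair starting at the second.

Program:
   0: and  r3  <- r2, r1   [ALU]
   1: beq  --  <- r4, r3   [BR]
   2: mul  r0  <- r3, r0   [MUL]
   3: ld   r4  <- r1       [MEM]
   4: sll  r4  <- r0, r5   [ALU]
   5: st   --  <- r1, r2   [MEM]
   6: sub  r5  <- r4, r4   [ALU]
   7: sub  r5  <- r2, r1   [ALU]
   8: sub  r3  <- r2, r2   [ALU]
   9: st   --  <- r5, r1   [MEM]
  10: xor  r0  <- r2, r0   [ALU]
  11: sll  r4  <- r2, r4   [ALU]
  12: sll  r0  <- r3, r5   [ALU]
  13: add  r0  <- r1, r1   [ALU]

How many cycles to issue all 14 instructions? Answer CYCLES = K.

  cy0 -> i0 (and) RAW r3
  cy1 -> i1 (beq) no-port BR/MUL
  cy2 -> i2/i3 (mul ld) dual
  cy3 -> i4/i5 (sll st) dual
  cy4 -> i6 (sub) WAW r5
  cy5 -> i7/i8 (sub sub) dual
  cy6 -> i9/i10 (st xor) dual
  cy7 -> i11/i12 (sll sll) dual
  cy8 -> i13 (add) tail

CYCLES = 9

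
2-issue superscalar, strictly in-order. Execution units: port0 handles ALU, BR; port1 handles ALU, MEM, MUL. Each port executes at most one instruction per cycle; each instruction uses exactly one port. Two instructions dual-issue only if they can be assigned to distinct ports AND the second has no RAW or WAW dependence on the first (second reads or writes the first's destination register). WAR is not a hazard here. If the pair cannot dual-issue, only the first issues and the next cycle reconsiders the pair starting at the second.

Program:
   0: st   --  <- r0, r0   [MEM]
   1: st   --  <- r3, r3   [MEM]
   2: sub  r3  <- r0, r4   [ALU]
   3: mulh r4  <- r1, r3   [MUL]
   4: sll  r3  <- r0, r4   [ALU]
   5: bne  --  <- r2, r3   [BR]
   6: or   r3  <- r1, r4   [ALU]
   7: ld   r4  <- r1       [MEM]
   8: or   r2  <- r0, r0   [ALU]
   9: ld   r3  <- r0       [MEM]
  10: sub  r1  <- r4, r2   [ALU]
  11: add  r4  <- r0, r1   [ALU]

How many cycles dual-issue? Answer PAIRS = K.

PAIRS = 4

t=0 i0:st.MEM ; no-port MEM/MEM
t=1 i1&i2:st.MEM sub.ALU ; 2-wide
t=2 i3:mulh.MUL ; RAW r4
t=3 i4:sll.ALU ; RAW r3
t=4 i5&i6:bne.BR or.ALU ; 2-wide
t=5 i7&i8:ld.MEM or.ALU ; 2-wide
t=6 i9&i10:ld.MEM sub.ALU ; 2-wide
t=7 i11:add.ALU ; tail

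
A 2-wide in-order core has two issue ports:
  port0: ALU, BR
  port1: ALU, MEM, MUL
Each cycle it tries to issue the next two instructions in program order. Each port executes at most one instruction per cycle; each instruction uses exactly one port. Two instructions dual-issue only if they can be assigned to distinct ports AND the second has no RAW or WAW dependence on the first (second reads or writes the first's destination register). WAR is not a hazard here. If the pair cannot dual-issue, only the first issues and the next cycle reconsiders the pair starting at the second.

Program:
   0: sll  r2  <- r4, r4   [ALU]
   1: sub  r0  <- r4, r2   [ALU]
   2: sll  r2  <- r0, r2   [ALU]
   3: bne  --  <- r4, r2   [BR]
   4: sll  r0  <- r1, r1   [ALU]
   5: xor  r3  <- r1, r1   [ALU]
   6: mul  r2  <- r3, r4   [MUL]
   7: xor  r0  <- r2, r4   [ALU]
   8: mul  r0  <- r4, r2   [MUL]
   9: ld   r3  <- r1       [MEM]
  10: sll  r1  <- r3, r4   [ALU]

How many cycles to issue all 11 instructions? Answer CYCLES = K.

CYCLES = 10

0. sll @i0  | RAW r2
1. sub @i1  | RAW r0
2. sll @i2  | RAW r2
3. bne;sll @i3,i4  | pair
4. xor @i5  | RAW r3
5. mul @i6  | RAW r2
6. xor @i7  | WAW r0
7. mul @i8  | no-port MUL/MEM
8. ld @i9  | RAW r3
9. sll @i10  | tail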